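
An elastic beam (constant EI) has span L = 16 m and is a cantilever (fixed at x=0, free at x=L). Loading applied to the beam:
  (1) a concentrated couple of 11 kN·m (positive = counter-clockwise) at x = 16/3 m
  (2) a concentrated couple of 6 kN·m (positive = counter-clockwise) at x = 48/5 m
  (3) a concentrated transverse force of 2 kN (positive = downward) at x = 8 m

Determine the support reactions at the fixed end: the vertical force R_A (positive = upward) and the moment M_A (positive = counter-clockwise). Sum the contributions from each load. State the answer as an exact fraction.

Load 1 — applied couple M₀=11 kN·m at a=16/3 m (b=L-a=32/3):
  R_A = 0 kN
  M_A = -M₀ = -11 kN·m
Load 2 — applied couple M₀=6 kN·m at a=48/5 m (b=L-a=32/5):
  R_A = 0 kN
  M_A = -M₀ = -6 kN·m
Load 3 — point force P=2 kN at a=8 m (b=L-a=8):
  R_A = P = 2 kN
  M_A = Pa = 2·8 = 16 kN·m
Superposition: R_A = 2 kN, M_A = -1 kN·m

R_A = 2 kN, M_A = -1 kN·m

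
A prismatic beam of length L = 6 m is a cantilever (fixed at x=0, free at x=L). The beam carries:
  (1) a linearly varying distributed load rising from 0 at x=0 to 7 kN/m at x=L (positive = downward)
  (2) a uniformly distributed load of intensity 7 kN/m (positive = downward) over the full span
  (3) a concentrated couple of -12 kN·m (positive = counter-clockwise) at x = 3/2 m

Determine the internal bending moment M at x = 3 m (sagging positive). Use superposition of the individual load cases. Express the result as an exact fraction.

Load 1 — triangular load w₀=7 kN/m (0→w₀ over full span):
  M_1 = w₀Lx/2 - w₀L²/3 - w₀x³/(6L) = 7·6·3/2 - 7·6²/3 - 7·3³/(6·6) = -105/4 kN·m
Load 2 — uniform load w=7 kN/m over full span:
  M_2 = -w(L-x)²/2 = -7·(6-3)²/2 = -63/2 kN·m
Load 3 — applied couple M₀=-12 kN·m at a=3/2 m (b=L-a=9/2):
  M_3 = 0  [x>a] = 0 kN·m
Superposition: M = Σ M_i = -231/4 kN·m ≈ -57.750000 kN·m

M(3) = -231/4 kN·m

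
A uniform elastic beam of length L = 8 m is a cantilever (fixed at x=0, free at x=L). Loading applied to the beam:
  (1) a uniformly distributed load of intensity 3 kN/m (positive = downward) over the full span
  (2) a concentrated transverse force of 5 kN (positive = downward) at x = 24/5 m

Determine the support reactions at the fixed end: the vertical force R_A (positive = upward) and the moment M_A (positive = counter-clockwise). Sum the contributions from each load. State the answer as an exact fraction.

Load 1 — uniform load w=3 kN/m over full span:
  R_A = wL = 3·8 = 24 kN
  M_A = wL²/2 = 3·8²/2 = 96 kN·m
Load 2 — point force P=5 kN at a=24/5 m (b=L-a=16/5):
  R_A = P = 5 kN
  M_A = Pa = 5·(24/5) = 24 kN·m
Superposition: R_A = 29 kN, M_A = 120 kN·m

R_A = 29 kN, M_A = 120 kN·m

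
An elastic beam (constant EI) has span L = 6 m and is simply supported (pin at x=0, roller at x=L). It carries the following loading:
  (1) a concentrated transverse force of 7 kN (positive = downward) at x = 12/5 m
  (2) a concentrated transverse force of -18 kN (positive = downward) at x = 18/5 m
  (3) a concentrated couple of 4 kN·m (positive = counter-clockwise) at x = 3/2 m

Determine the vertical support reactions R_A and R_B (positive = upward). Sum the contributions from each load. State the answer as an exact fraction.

R_A = -7/3 kN, R_B = -26/3 kN

Load 1 — point force P=7 kN at a=12/5 m (b=L-a=18/5):
  R_A = Pb/L = 7·(18/5)/6 = 21/5 kN
  R_B = Pa/L = 7·(12/5)/6 = 14/5 kN
Load 2 — point force P=-18 kN at a=18/5 m (b=L-a=12/5):
  R_A = Pb/L = (-18)·(12/5)/6 = -36/5 kN
  R_B = Pa/L = (-18)·(18/5)/6 = -54/5 kN
Load 3 — applied couple M₀=4 kN·m at a=3/2 m (b=L-a=9/2):
  R_A = M₀/L = 4/6 = 2/3 kN
  R_B = -M₀/L = -4/6 = -2/3 kN
Superposition: R_A = -7/3 kN, R_B = -26/3 kN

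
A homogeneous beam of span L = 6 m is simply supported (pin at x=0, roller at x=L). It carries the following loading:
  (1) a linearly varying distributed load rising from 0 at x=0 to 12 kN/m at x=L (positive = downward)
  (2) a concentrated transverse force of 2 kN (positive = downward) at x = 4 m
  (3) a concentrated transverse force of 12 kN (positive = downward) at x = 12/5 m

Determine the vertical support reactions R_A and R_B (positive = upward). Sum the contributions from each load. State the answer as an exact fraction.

R_A = 298/15 kN, R_B = 452/15 kN

Load 1 — triangular load w₀=12 kN/m (0→w₀ over full span):
  R_A = w₀L/6 = 12·6/6 = 12 kN
  R_B = w₀L/3 = 12·6/3 = 24 kN
Load 2 — point force P=2 kN at a=4 m (b=L-a=2):
  R_A = Pb/L = 2·2/6 = 2/3 kN
  R_B = Pa/L = 2·4/6 = 4/3 kN
Load 3 — point force P=12 kN at a=12/5 m (b=L-a=18/5):
  R_A = Pb/L = 12·(18/5)/6 = 36/5 kN
  R_B = Pa/L = 12·(12/5)/6 = 24/5 kN
Superposition: R_A = 298/15 kN, R_B = 452/15 kN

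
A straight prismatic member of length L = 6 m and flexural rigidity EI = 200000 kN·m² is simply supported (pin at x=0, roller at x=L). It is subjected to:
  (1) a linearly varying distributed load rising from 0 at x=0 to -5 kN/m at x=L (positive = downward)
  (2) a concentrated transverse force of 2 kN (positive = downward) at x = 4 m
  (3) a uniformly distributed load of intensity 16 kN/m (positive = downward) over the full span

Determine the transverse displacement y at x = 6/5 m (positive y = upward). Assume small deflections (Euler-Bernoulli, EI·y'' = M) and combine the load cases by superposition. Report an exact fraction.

Load 1 — triangular load w₀=-5 kN/m (0→w₀ over full span):
  y_1 = -w₀x(7L⁴-10L²x²+3x⁴)/(360LEI) = -(-5)·(6/5)·(7·6⁴-10·6²·(6/5)²+3·(6/5)⁴)/(360·6·200000) = 1161/9765625 m
Load 2 — point force P=2 kN at a=4 m (b=L-a=2):
  y_2 = -Pbx(L²-b²-x²)/(6LEI)  [x≤a] = -2·2·(6/5)·(6²-2²-(6/5)²)/(6·6·200000) = -191/9375000 m
Load 3 — uniform load w=16 kN/m over full span:
  y_3 = -wx(L³-2Lx²+x³)/(24EI) = -16·(6/5)·(6³-2·6·(6/5)²+(6/5)³)/(24·200000) = -1566/1953125 m
Superposition: y = Σ y_i = -164831/234375000 m ≈ -0.000703 m

y(6/5) = -164831/234375000 m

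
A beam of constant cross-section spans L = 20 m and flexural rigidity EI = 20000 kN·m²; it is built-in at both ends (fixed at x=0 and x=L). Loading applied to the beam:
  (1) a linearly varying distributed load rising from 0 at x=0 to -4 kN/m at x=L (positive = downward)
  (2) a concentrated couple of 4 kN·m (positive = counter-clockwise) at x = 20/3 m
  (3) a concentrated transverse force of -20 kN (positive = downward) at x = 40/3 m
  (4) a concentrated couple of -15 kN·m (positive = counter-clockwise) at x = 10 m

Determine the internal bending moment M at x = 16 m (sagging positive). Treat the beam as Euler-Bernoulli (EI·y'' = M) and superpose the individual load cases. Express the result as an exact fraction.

Load 1 — triangular load w₀=-4 kN/m (0→w₀ over full span):
  M_1 = 3w₀Lx/20 - w₀L²/30 - w₀x³/(6L) = 3·(-4)·20·16/20 - (-4)·20²/30 - (-4)·16³/(6·20) = -32/15 kN·m
Load 2 — applied couple M₀=4 kN·m at a=20/3 m (b=L-a=40/3):
  M_2 = R_Ax - M_A - M₀  [x>a] with R_A=4/15, M_A=0 = (4/15)·16 - 0 - 4 = 4/15 kN·m
Load 3 — point force P=-20 kN at a=40/3 m (b=L-a=20/3):
  M_3 = Pa²(a+3b)(L-x)/L³ - Pa²b/L²  [x>a] = (-20)·(40/3)²·((40/3)+3·(20/3))·(20-16)/20³ - (-20)·(40/3)²·(20/3)/20² = 0 kN·m
Load 4 — applied couple M₀=-15 kN·m at a=10 m (b=L-a=10):
  M_4 = R_Ax - M_A - M₀  [x>a] with R_A=-9/8, M_A=-15/4 = (-9/8)·16 - (-15/4) - (-15) = 3/4 kN·m
Superposition: M = Σ M_i = -67/60 kN·m ≈ -1.116667 kN·m

M(16) = -67/60 kN·m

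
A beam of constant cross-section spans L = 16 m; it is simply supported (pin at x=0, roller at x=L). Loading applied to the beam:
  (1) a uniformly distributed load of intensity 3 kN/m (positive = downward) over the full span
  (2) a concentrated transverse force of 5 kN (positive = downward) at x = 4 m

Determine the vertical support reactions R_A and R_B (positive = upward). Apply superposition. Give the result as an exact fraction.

Load 1 — uniform load w=3 kN/m over full span:
  R_A = wL/2 = 3·16/2 = 24 kN
  R_B = wL/2 = 3·16/2 = 24 kN
Load 2 — point force P=5 kN at a=4 m (b=L-a=12):
  R_A = Pb/L = 5·12/16 = 15/4 kN
  R_B = Pa/L = 5·4/16 = 5/4 kN
Superposition: R_A = 111/4 kN, R_B = 101/4 kN

R_A = 111/4 kN, R_B = 101/4 kN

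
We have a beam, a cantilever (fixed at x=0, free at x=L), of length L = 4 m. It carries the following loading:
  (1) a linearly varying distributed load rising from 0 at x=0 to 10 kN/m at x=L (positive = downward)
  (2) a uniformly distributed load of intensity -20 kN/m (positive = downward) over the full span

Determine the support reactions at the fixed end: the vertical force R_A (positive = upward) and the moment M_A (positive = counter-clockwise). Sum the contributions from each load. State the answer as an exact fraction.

Load 1 — triangular load w₀=10 kN/m (0→w₀ over full span):
  R_A = w₀L/2 = 10·4/2 = 20 kN
  M_A = w₀L²/3 = 10·4²/3 = 160/3 kN·m
Load 2 — uniform load w=-20 kN/m over full span:
  R_A = wL = (-20)·4 = -80 kN
  M_A = wL²/2 = (-20)·4²/2 = -160 kN·m
Superposition: R_A = -60 kN, M_A = -320/3 kN·m

R_A = -60 kN, M_A = -320/3 kN·m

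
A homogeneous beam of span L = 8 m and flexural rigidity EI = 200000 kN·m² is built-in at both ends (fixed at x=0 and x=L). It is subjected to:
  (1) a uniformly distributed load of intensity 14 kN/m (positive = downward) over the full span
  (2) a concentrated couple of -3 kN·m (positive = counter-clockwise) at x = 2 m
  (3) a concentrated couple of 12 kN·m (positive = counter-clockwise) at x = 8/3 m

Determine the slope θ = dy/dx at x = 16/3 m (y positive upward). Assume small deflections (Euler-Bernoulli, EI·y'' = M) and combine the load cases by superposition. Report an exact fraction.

θ(16/3) = 3377/16200000 rad

Load 1 — uniform load w=14 kN/m over full span:
  θ_1 = -wx(L-x)(L-2x)/(12EI) = -14·(16/3)·(8-(16/3))·(8-2·(16/3))/(12·200000) = 56/253125 rad
Load 2 — applied couple M₀=-3 kN·m at a=2 m (b=L-a=6):
  θ_2 = (R_Ax²/2 - M_Ax - M₀(x-a))/EI  [x>a] with R_A=-27/64, M_A=9/16 = ((-27/64)·(16/3)²/2 - (9/16)·(16/3) - (-3)·((16/3)-2))/200000 = 1/200000 rad
Load 3 — applied couple M₀=12 kN·m at a=8/3 m (b=L-a=16/3):
  θ_3 = (R_Ax²/2 - M_Ax - M₀(x-a))/EI  [x>a] with R_A=2, M_A=0 = (2·(16/3)²/2 - 0·(16/3) - 12·((16/3)-(8/3)))/200000 = -1/56250 rad
Superposition: θ = Σ θ_i = 3377/16200000 rad ≈ 0.000208 rad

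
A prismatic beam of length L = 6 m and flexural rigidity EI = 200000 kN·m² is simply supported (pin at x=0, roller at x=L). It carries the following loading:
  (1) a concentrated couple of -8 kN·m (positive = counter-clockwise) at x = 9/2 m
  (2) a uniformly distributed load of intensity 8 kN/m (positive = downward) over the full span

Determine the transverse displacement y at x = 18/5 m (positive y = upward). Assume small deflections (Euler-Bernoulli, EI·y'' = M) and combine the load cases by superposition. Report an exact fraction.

y(18/5) = -72207/125000000 m

Load 1 — applied couple M₀=-8 kN·m at a=9/2 m (b=L-a=3/2):
  y_1 = (M₀x³/(6L)+C₁x)/EI  [x≤a] with C₁=M₀(3b²-L²)/(6L)=13/2 = ((-8)·(18/5)³/(6·6)+(13/2)·(18/5))/200000 = 1629/25000000 m
Load 2 — uniform load w=8 kN/m over full span:
  y_2 = -wx(L³-2Lx²+x³)/(24EI) = -8·(18/5)·(6³-2·6·(18/5)²+(18/5)³)/(24·200000) = -2511/3906250 m
Superposition: y = Σ y_i = -72207/125000000 m ≈ -0.000578 m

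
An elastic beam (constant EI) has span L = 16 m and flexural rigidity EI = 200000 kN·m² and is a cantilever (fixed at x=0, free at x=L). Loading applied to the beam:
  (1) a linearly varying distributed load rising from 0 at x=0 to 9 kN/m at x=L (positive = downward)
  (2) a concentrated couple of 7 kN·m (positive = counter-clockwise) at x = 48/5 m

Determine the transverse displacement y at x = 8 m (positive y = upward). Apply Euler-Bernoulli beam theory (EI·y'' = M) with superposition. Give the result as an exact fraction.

Load 1 — triangular load w₀=9 kN/m (0→w₀ over full span):
  y_1 = (w₀Lx³/12-w₀L²x²/6-w₀x⁵/(120L))/EI = (9·16·8³/12-9·16²·8²/6-9·8⁵/(120·16))/200000 = -1452/15625 m
Load 2 — applied couple M₀=7 kN·m at a=48/5 m (b=L-a=32/5):
  y_2 = M₀x²/(2EI)  [x≤a] = 7·8²/(2·200000) = 7/6250 m
Superposition: y = Σ y_i = -2869/31250 m ≈ -0.091808 m

y(8) = -2869/31250 m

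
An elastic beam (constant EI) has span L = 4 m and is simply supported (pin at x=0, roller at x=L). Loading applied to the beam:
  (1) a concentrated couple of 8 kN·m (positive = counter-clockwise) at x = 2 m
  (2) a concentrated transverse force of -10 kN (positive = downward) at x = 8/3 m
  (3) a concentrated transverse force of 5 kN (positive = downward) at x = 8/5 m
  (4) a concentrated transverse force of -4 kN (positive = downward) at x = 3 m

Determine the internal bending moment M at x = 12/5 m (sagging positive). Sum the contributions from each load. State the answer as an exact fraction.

Load 1 — applied couple M₀=8 kN·m at a=2 m (b=L-a=2):
  M_1 = M₀x/L - M₀  [x>a] = 8·(12/5)/4 - 8 = -16/5 kN·m
Load 2 — point force P=-10 kN at a=8/3 m (b=L-a=4/3):
  M_2 = Pbx/L  [x≤a] = (-10)·(4/3)·(12/5)/4 = -8 kN·m
Load 3 — point force P=5 kN at a=8/5 m (b=L-a=12/5):
  M_3 = Pa(L-x)/L  [x>a] = 5·(8/5)·(4-(12/5))/4 = 16/5 kN·m
Load 4 — point force P=-4 kN at a=3 m (b=L-a=1):
  M_4 = Pbx/L  [x≤a] = (-4)·1·(12/5)/4 = -12/5 kN·m
Superposition: M = Σ M_i = -52/5 kN·m ≈ -10.400000 kN·m

M(12/5) = -52/5 kN·m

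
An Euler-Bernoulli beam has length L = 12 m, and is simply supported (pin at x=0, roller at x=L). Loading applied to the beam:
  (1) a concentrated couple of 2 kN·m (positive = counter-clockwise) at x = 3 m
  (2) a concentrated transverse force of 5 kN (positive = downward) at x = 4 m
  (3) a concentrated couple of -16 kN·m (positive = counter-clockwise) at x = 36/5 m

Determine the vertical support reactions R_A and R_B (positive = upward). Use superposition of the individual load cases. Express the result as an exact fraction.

R_A = 13/6 kN, R_B = 17/6 kN

Load 1 — applied couple M₀=2 kN·m at a=3 m (b=L-a=9):
  R_A = M₀/L = 2/12 = 1/6 kN
  R_B = -M₀/L = -2/12 = -1/6 kN
Load 2 — point force P=5 kN at a=4 m (b=L-a=8):
  R_A = Pb/L = 5·8/12 = 10/3 kN
  R_B = Pa/L = 5·4/12 = 5/3 kN
Load 3 — applied couple M₀=-16 kN·m at a=36/5 m (b=L-a=24/5):
  R_A = M₀/L = (-16)/12 = -4/3 kN
  R_B = -M₀/L = -(-16)/12 = 4/3 kN
Superposition: R_A = 13/6 kN, R_B = 17/6 kN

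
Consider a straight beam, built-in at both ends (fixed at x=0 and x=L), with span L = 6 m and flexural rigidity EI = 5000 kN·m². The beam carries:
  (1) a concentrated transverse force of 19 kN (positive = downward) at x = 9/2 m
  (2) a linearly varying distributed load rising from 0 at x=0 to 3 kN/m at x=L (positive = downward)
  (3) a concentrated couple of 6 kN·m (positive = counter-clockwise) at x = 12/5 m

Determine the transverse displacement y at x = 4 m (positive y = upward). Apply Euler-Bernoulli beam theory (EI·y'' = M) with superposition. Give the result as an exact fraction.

y(4) = -1343/500000 m

Load 1 — point force P=19 kN at a=9/2 m (b=L-a=3/2):
  y_1 = -Pb²x²(3aL-(3a+b)x)/(6L³EI)  [x≤a] = -19·(3/2)²·4²·(3·(9/2)·6-(3·(9/2)+(3/2))·4)/(6·6³·5000) = -133/60000 m
Load 2 — triangular load w₀=3 kN/m (0→w₀ over full span):
  y_2 = -w₀x²(L-x)²(x+2L)/(120LEI) = -3·4²·(6-4)²·(4+2·6)/(120·6·5000) = -8/9375 m
Load 3 — applied couple M₀=6 kN·m at a=12/5 m (b=L-a=18/5):
  y_3 = (R_Ax³/6 - M_Ax²/2 - M₀(x-a)²/2)/EI  [x>a] with R_A=36/25, M_A=18/25 = ((36/25)·4³/6 - (18/25)·4²/2 - 6·(4-(12/5))²/2)/5000 = 6/15625 m
Superposition: y = Σ y_i = -1343/500000 m ≈ -0.002686 m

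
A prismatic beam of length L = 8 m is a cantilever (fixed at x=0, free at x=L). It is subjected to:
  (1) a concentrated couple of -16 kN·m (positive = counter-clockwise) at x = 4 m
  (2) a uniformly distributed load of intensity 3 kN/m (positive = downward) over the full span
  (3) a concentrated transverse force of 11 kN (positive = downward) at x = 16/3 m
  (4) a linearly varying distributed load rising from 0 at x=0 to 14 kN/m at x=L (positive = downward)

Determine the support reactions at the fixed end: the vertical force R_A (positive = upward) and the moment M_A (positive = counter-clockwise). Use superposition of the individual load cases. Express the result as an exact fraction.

R_A = 91 kN, M_A = 1408/3 kN·m

Load 1 — applied couple M₀=-16 kN·m at a=4 m (b=L-a=4):
  R_A = 0 kN
  M_A = -M₀ = -(-16) = 16 kN·m
Load 2 — uniform load w=3 kN/m over full span:
  R_A = wL = 3·8 = 24 kN
  M_A = wL²/2 = 3·8²/2 = 96 kN·m
Load 3 — point force P=11 kN at a=16/3 m (b=L-a=8/3):
  R_A = P = 11 kN
  M_A = Pa = 11·(16/3) = 176/3 kN·m
Load 4 — triangular load w₀=14 kN/m (0→w₀ over full span):
  R_A = w₀L/2 = 14·8/2 = 56 kN
  M_A = w₀L²/3 = 14·8²/3 = 896/3 kN·m
Superposition: R_A = 91 kN, M_A = 1408/3 kN·m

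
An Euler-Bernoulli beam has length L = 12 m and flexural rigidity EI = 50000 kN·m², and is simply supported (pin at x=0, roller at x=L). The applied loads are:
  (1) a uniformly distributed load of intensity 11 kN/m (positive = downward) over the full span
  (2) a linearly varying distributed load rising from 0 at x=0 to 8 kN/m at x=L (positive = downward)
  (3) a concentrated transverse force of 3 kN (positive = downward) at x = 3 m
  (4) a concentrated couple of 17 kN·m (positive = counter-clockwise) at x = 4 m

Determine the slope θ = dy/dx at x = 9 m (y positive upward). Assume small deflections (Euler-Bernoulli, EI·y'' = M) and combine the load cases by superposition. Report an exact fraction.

θ(9) = 88639/6000000 rad

Load 1 — uniform load w=11 kN/m over full span:
  θ_1 = -w(L³-6Lx²+4x³)/(24EI) = -11·(12³-6·12·9²+4·9³)/(24·50000) = 1089/100000 rad
Load 2 — triangular load w₀=8 kN/m (0→w₀ over full span):
  θ_2 = -w₀(7L⁴-30L²x²+15x⁴)/(360LEI) = -8·(7·12⁴-30·12²·9²+15·9⁴)/(360·12·50000) = 3939/1000000 rad
Load 3 — point force P=3 kN at a=3 m (b=L-a=9):
  θ_3 = -Pa(2L²-6Lx+3x²+a²)/(6LEI)  [x>a] = -3·3·(2·12²-6·12·9+3·9²+3²)/(6·12·50000) = 27/100000 rad
Load 4 — applied couple M₀=17 kN·m at a=4 m (b=L-a=8):
  θ_4 = (M₀x²/(2L)-M₀(x-a)+C₁)/EI  [x>a] with C₁=M₀(3b²-L²)/(6L)=34/3 = (17·9²/(2·12)-17·(9-4)+(34/3))/50000 = -391/1200000 rad
Superposition: θ = Σ θ_i = 88639/6000000 rad ≈ 0.014773 rad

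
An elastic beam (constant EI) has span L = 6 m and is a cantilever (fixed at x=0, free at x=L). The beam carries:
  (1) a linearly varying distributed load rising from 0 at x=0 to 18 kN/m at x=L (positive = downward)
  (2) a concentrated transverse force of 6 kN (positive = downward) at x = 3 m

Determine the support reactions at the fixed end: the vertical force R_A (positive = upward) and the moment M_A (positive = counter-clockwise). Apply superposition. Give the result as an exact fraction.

R_A = 60 kN, M_A = 234 kN·m

Load 1 — triangular load w₀=18 kN/m (0→w₀ over full span):
  R_A = w₀L/2 = 18·6/2 = 54 kN
  M_A = w₀L²/3 = 18·6²/3 = 216 kN·m
Load 2 — point force P=6 kN at a=3 m (b=L-a=3):
  R_A = P = 6 kN
  M_A = Pa = 6·3 = 18 kN·m
Superposition: R_A = 60 kN, M_A = 234 kN·m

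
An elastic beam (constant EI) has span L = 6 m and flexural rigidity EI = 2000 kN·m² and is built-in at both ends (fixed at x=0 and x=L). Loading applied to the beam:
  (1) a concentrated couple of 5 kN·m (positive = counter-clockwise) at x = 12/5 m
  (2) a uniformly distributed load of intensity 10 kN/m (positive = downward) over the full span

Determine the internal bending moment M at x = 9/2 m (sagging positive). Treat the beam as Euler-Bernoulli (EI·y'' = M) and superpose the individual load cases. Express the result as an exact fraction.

Load 1 — applied couple M₀=5 kN·m at a=12/5 m (b=L-a=18/5):
  M_1 = R_Ax - M_A - M₀  [x>a] with R_A=6/5, M_A=3/5 = (6/5)·(9/2) - (3/5) - 5 = -1/5 kN·m
Load 2 — uniform load w=10 kN/m over full span:
  M_2 = wLx/2 - wL²/12 - wx²/2 = 10·6·(9/2)/2 - 10·6²/12 - 10·(9/2)²/2 = 15/4 kN·m
Superposition: M = Σ M_i = 71/20 kN·m ≈ 3.550000 kN·m

M(9/2) = 71/20 kN·m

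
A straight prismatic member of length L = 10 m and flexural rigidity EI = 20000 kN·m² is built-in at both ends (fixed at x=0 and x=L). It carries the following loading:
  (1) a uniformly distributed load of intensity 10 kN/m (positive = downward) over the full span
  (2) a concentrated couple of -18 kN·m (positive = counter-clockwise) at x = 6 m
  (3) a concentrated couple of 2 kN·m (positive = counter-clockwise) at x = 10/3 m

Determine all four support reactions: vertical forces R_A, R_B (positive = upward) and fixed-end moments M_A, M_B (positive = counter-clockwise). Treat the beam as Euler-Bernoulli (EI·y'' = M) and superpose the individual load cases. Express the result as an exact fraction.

R_A = 17878/375 kN, M_A = 5818/75 kN·m, R_B = 19622/375 kN, M_B = -6362/75 kN·m

Load 1 — uniform load w=10 kN/m over full span:
  R_A = wL/2 = 10·10/2 = 50 kN
  M_A = wL²/12 = 10·10²/12 = 250/3 kN·m
  R_B = wL/2 = 10·10/2 = 50 kN
  M_B = -wL²/12 = -10·10²/12 = -250/3 kN·m
Load 2 — applied couple M₀=-18 kN·m at a=6 m (b=L-a=4):
  R_A = 6M₀ab/L³ = 6·(-18)·6·4/10³ = -324/125 kN
  M_A = M₀b(2a-b)/L² = (-18)·4·(2·6-4)/10² = -144/25 kN·m
  R_B = -6M₀ab/L³ = -6·(-18)·6·4/10³ = 324/125 kN
  M_B = M₀a(2b-a)/L² = (-18)·6·(2·4-6)/10² = -54/25 kN·m
Load 3 — applied couple M₀=2 kN·m at a=10/3 m (b=L-a=20/3):
  R_A = 6M₀ab/L³ = 6·2·(10/3)·(20/3)/10³ = 4/15 kN
  M_A = M₀b(2a-b)/L² = 2·(20/3)·(2·(10/3)-(20/3))/10² = 0 kN·m
  R_B = -6M₀ab/L³ = -6·2·(10/3)·(20/3)/10³ = -4/15 kN
  M_B = M₀a(2b-a)/L² = 2·(10/3)·(2·(20/3)-(10/3))/10² = 2/3 kN·m
Superposition: R_A = 17878/375 kN, M_A = 5818/75 kN·m, R_B = 19622/375 kN, M_B = -6362/75 kN·m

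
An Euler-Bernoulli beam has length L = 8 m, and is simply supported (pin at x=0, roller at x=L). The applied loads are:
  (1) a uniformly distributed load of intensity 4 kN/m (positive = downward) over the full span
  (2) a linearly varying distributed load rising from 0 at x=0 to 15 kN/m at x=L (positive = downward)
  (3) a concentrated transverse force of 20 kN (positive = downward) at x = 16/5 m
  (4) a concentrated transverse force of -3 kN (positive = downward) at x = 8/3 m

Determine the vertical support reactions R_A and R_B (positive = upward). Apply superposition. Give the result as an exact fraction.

Load 1 — uniform load w=4 kN/m over full span:
  R_A = wL/2 = 4·8/2 = 16 kN
  R_B = wL/2 = 4·8/2 = 16 kN
Load 2 — triangular load w₀=15 kN/m (0→w₀ over full span):
  R_A = w₀L/6 = 15·8/6 = 20 kN
  R_B = w₀L/3 = 15·8/3 = 40 kN
Load 3 — point force P=20 kN at a=16/5 m (b=L-a=24/5):
  R_A = Pb/L = 20·(24/5)/8 = 12 kN
  R_B = Pa/L = 20·(16/5)/8 = 8 kN
Load 4 — point force P=-3 kN at a=8/3 m (b=L-a=16/3):
  R_A = Pb/L = (-3)·(16/3)/8 = -2 kN
  R_B = Pa/L = (-3)·(8/3)/8 = -1 kN
Superposition: R_A = 46 kN, R_B = 63 kN

R_A = 46 kN, R_B = 63 kN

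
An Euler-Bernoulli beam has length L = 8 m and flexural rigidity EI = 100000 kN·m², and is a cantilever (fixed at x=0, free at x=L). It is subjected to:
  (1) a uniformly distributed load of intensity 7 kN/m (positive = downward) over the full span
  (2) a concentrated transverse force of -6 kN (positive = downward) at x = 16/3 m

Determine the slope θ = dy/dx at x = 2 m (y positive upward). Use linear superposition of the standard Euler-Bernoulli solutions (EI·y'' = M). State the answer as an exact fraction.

θ(2) = -11/3750 rad

Load 1 — uniform load w=7 kN/m over full span:
  θ_1 = -wx(x²-3Lx+3L²)/(6EI) = -7·2·(2²-3·8·2+3·8²)/(6·100000) = -259/75000 rad
Load 2 — point force P=-6 kN at a=16/3 m (b=L-a=8/3):
  θ_2 = -Px(2a-x)/(2EI)  [x≤a] = -(-6)·2·(2·(16/3)-2)/(2·100000) = 13/25000 rad
Superposition: θ = Σ θ_i = -11/3750 rad ≈ -0.002933 rad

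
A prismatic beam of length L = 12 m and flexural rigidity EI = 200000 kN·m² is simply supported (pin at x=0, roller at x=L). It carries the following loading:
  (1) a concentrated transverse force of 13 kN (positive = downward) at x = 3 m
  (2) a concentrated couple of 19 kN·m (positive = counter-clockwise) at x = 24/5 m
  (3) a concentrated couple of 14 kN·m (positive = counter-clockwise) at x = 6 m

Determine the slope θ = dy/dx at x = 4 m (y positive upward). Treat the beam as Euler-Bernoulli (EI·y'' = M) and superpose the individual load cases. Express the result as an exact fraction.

θ(4) = -2567/40000000 rad

Load 1 — point force P=13 kN at a=3 m (b=L-a=9):
  θ_1 = -Pa(2L²-6Lx+3x²+a²)/(6LEI)  [x>a] = -13·3·(2·12²-6·12·4+3·4²+3²)/(6·12·200000) = -247/1600000 rad
Load 2 — applied couple M₀=19 kN·m at a=24/5 m (b=L-a=36/5):
  θ_2 = (M₀x²/(2L)+C₁)/EI  [x≤a] with C₁=M₀(3b²-L²)/(6L)=76/25 = (19·4²/(2·12)+(76/25))/200000 = 589/7500000 rad
Load 3 — applied couple M₀=14 kN·m at a=6 m (b=L-a=6):
  θ_3 = (M₀x²/(2L)+C₁)/EI  [x≤a] with C₁=M₀(3b²-L²)/(6L)=-7 = (14·4²/(2·12)+(-7))/200000 = 7/600000 rad
Superposition: θ = Σ θ_i = -2567/40000000 rad ≈ -0.000064 rad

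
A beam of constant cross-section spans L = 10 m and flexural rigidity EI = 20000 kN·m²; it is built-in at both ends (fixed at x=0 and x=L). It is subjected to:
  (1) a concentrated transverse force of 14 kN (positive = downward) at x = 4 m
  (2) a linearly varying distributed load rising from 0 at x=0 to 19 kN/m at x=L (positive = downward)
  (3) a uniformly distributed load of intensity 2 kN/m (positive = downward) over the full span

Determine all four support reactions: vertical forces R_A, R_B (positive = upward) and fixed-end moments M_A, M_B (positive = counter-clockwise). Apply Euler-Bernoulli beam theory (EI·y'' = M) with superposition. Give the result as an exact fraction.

Load 1 — point force P=14 kN at a=4 m (b=L-a=6):
  R_A = Pb²(3a+b)/L³ = 14·6²·(3·4+6)/10³ = 1134/125 kN
  M_A = Pab²/L² = 14·4·6²/10² = 504/25 kN·m
  R_B = Pa²(a+3b)/L³ = 14·4²·(4+3·6)/10³ = 616/125 kN
  M_B = -Pa²b/L² = -14·4²·6/10² = -336/25 kN·m
Load 2 — triangular load w₀=19 kN/m (0→w₀ over full span):
  R_A = 3w₀L/20 = 3·19·10/20 = 57/2 kN
  M_A = w₀L²/30 = 19·10²/30 = 190/3 kN·m
  R_B = 7w₀L/20 = 7·19·10/20 = 133/2 kN
  M_B = -w₀L²/20 = -19·10²/20 = -95 kN·m
Load 3 — uniform load w=2 kN/m over full span:
  R_A = wL/2 = 2·10/2 = 10 kN
  M_A = wL²/12 = 2·10²/12 = 50/3 kN·m
  R_B = wL/2 = 2·10/2 = 10 kN
  M_B = -wL²/12 = -2·10²/12 = -50/3 kN·m
Superposition: R_A = 11893/250 kN, M_A = 2504/25 kN·m, R_B = 20357/250 kN, M_B = -9383/75 kN·m

R_A = 11893/250 kN, M_A = 2504/25 kN·m, R_B = 20357/250 kN, M_B = -9383/75 kN·m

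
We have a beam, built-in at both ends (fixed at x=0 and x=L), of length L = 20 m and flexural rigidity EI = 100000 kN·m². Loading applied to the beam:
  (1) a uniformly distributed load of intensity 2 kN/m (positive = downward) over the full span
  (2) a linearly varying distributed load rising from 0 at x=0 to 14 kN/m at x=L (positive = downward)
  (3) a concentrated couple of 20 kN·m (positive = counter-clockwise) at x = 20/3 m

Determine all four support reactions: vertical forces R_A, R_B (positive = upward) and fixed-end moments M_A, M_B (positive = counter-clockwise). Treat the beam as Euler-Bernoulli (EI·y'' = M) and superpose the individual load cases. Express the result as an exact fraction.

R_A = 190/3 kN, M_A = 760/3 kN·m, R_B = 350/3 kN, M_B = -340 kN·m

Load 1 — uniform load w=2 kN/m over full span:
  R_A = wL/2 = 2·20/2 = 20 kN
  M_A = wL²/12 = 2·20²/12 = 200/3 kN·m
  R_B = wL/2 = 2·20/2 = 20 kN
  M_B = -wL²/12 = -2·20²/12 = -200/3 kN·m
Load 2 — triangular load w₀=14 kN/m (0→w₀ over full span):
  R_A = 3w₀L/20 = 3·14·20/20 = 42 kN
  M_A = w₀L²/30 = 14·20²/30 = 560/3 kN·m
  R_B = 7w₀L/20 = 7·14·20/20 = 98 kN
  M_B = -w₀L²/20 = -14·20²/20 = -280 kN·m
Load 3 — applied couple M₀=20 kN·m at a=20/3 m (b=L-a=40/3):
  R_A = 6M₀ab/L³ = 6·20·(20/3)·(40/3)/20³ = 4/3 kN
  M_A = M₀b(2a-b)/L² = 20·(40/3)·(2·(20/3)-(40/3))/20² = 0 kN·m
  R_B = -6M₀ab/L³ = -6·20·(20/3)·(40/3)/20³ = -4/3 kN
  M_B = M₀a(2b-a)/L² = 20·(20/3)·(2·(40/3)-(20/3))/20² = 20/3 kN·m
Superposition: R_A = 190/3 kN, M_A = 760/3 kN·m, R_B = 350/3 kN, M_B = -340 kN·m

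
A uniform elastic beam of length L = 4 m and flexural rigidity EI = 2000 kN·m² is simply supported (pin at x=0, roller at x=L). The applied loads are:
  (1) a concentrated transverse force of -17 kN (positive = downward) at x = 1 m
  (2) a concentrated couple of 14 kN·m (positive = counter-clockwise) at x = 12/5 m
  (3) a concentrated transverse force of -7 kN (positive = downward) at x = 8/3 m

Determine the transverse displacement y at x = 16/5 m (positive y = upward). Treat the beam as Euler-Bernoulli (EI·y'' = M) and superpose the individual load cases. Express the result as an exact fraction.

y(16/5) = 250573/40500000 m

Load 1 — point force P=-17 kN at a=1 m (b=L-a=3):
  y_1 = -Pa(L-x)(2Lx-a²-x²)/(6LEI)  [x>a] = -(-17)·1·(4-(16/5))·(2·4·(16/5)-1²-(16/5)²)/(6·4·2000) = 6103/1500000 m
Load 2 — applied couple M₀=14 kN·m at a=12/5 m (b=L-a=8/5):
  y_2 = (M₀x³/(6L)-M₀(x-a)²/2+C₁x)/EI  [x>a] with C₁=M₀(3b²-L²)/(6L)=-364/75 = (14·(16/5)³/(6·4)-14·((16/5)-(12/5))²/2+(-364/75)·(16/5))/2000 = -7/15625 m
Load 3 — point force P=-7 kN at a=8/3 m (b=L-a=4/3):
  y_3 = -Pa(L-x)(2Lx-a²-x²)/(6LEI)  [x>a] = -(-7)·(8/3)·(4-(16/5))·(2·4·(16/5)-(8/3)²-(16/5)²)/(6·4·2000) = 3248/1265625 m
Superposition: y = Σ y_i = 250573/40500000 m ≈ 0.006187 m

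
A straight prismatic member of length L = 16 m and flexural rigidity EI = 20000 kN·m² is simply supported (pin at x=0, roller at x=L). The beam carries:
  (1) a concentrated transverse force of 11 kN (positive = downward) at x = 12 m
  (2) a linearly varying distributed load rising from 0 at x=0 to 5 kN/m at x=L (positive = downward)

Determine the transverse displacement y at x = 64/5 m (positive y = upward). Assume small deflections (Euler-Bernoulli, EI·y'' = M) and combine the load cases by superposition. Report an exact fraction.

Load 1 — point force P=11 kN at a=12 m (b=L-a=4):
  y_1 = -Pa(L-x)(2Lx-a²-x²)/(6LEI)  [x>a] = -11·12·(16-(64/5))·(2·16·(64/5)-12²-(64/5)²)/(6·16·20000) = -1749/78125 m
Load 2 — triangular load w₀=5 kN/m (0→w₀ over full span):
  y_2 = -w₀x(7L⁴-10L²x²+3x⁴)/(360LEI) = -5·(64/5)·(7·16⁴-10·16²·(64/5)²+3·(64/5)⁴)/(360·16·20000) = -130048/1953125 m
Superposition: y = Σ y_i = -173773/1953125 m ≈ -0.088972 m

y(64/5) = -173773/1953125 m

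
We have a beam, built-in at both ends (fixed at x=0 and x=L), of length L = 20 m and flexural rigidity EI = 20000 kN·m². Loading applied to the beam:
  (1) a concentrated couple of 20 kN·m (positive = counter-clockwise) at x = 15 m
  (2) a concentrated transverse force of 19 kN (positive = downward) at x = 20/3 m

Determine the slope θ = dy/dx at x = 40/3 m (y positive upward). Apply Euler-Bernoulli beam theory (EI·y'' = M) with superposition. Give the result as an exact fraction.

θ(40/3) = 461/97200 rad

Load 1 — applied couple M₀=20 kN·m at a=15 m (b=L-a=5):
  θ_1 = (R_Ax²/2 - M_Ax)/EI  [x≤a] with R_A=9/8, M_A=25/4 = ((9/8)·(40/3)²/2 - (25/4)·(40/3))/20000 = 1/1200 rad
Load 2 — point force P=19 kN at a=20/3 m (b=L-a=40/3):
  θ_2 = Pa²(L-x)(2bL-(3b+a)(L-x))/(2L³EI)  [x>a] = 19·(20/3)²·(20-(40/3))·(2·(40/3)·20-(3·(40/3)+(20/3))·(20-(40/3)))/(2·20³·20000) = 19/4860 rad
Superposition: θ = Σ θ_i = 461/97200 rad ≈ 0.004743 rad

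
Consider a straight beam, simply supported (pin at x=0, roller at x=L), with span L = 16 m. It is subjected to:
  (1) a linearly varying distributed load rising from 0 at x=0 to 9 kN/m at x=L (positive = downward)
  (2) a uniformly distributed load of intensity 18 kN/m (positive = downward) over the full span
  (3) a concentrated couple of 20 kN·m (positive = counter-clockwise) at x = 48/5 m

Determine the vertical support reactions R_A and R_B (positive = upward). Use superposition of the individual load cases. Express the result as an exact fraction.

R_A = 677/4 kN, R_B = 763/4 kN

Load 1 — triangular load w₀=9 kN/m (0→w₀ over full span):
  R_A = w₀L/6 = 9·16/6 = 24 kN
  R_B = w₀L/3 = 9·16/3 = 48 kN
Load 2 — uniform load w=18 kN/m over full span:
  R_A = wL/2 = 18·16/2 = 144 kN
  R_B = wL/2 = 18·16/2 = 144 kN
Load 3 — applied couple M₀=20 kN·m at a=48/5 m (b=L-a=32/5):
  R_A = M₀/L = 20/16 = 5/4 kN
  R_B = -M₀/L = -20/16 = -5/4 kN
Superposition: R_A = 677/4 kN, R_B = 763/4 kN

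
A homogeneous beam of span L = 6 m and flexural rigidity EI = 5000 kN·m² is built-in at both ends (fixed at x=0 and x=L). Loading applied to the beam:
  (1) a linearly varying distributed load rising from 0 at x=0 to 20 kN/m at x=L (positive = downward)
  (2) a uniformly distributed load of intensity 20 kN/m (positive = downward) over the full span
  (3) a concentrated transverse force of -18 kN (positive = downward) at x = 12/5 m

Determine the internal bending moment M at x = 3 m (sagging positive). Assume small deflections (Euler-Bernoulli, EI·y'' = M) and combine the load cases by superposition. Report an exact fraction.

Load 1 — triangular load w₀=20 kN/m (0→w₀ over full span):
  M_1 = 3w₀Lx/20 - w₀L²/30 - w₀x³/(6L) = 3·20·6·3/20 - 20·6²/30 - 20·3³/(6·6) = 15 kN·m
Load 2 — uniform load w=20 kN/m over full span:
  M_2 = wLx/2 - wL²/12 - wx²/2 = 20·6·3/2 - 20·6²/12 - 20·3²/2 = 30 kN·m
Load 3 — point force P=-18 kN at a=12/5 m (b=L-a=18/5):
  M_3 = Pa²(a+3b)(L-x)/L³ - Pa²b/L²  [x>a] = (-18)·(12/5)²·((12/5)+3·(18/5))·(6-3)/6³ - (-18)·(12/5)²·(18/5)/6² = -216/25 kN·m
Superposition: M = Σ M_i = 909/25 kN·m ≈ 36.360000 kN·m

M(3) = 909/25 kN·m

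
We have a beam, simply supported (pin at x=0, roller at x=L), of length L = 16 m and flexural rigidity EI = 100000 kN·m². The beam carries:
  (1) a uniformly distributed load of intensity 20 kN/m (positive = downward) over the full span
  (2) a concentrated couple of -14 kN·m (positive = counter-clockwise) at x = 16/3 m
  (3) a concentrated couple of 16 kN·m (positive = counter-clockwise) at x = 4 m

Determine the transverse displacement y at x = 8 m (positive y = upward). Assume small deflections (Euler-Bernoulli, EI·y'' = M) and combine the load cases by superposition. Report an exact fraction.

y(8) = -4781/28125 m

Load 1 — uniform load w=20 kN/m over full span:
  y_1 = -wx(L³-2Lx²+x³)/(24EI) = -20·8·(16³-2·16·8²+8³)/(24·100000) = -64/375 m
Load 2 — applied couple M₀=-14 kN·m at a=16/3 m (b=L-a=32/3):
  y_2 = (M₀x³/(6L)-M₀(x-a)²/2+C₁x)/EI  [x>a] with C₁=M₀(3b²-L²)/(6L)=-112/9 = ((-14)·8³/(6·16)-(-14)·(8-(16/3))²/2+(-112/9)·8)/100000 = -7/5625 m
Load 3 — applied couple M₀=16 kN·m at a=4 m (b=L-a=12):
  y_3 = (M₀x³/(6L)-M₀(x-a)²/2+C₁x)/EI  [x>a] with C₁=M₀(3b²-L²)/(6L)=88/3 = (16·8³/(6·16)-16·(8-4)²/2+(88/3)·8)/100000 = 6/3125 m
Superposition: y = Σ y_i = -4781/28125 m ≈ -0.169991 m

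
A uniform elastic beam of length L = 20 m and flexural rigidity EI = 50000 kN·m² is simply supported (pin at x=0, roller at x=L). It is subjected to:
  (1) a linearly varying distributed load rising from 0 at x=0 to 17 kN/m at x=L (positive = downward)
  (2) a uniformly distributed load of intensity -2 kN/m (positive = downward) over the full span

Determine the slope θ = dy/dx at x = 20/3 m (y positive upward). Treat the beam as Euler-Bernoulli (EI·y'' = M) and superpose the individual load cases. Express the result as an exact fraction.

θ(20/3) = -689/30375 rad

Load 1 — triangular load w₀=17 kN/m (0→w₀ over full span):
  θ_1 = -w₀(7L⁴-30L²x²+15x⁴)/(360LEI) = -17·(7·20⁴-30·20²·(20/3)²+15·(20/3)⁴)/(360·20·50000) = -884/30375 rad
Load 2 — uniform load w=-2 kN/m over full span:
  θ_2 = -w(L³-6Lx²+4x³)/(24EI) = -(-2)·(20³-6·20·(20/3)²+4·(20/3)³)/(24·50000) = 13/2025 rad
Superposition: θ = Σ θ_i = -689/30375 rad ≈ -0.022683 rad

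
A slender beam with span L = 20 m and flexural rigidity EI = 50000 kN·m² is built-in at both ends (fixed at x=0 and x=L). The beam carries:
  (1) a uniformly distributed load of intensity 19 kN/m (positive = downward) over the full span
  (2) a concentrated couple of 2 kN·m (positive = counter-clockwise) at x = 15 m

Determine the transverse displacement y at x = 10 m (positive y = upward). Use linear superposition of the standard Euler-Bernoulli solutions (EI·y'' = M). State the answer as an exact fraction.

Load 1 — uniform load w=19 kN/m over full span:
  y_1 = -wx²(L-x)²/(24EI) = -19·10²·(20-10)²/(24·50000) = -19/120 m
Load 2 — applied couple M₀=2 kN·m at a=15 m (b=L-a=5):
  y_2 = (R_Ax³/6 - M_Ax²/2)/EI  [x≤a] with R_A=9/80, M_A=5/8 = ((9/80)·10³/6 - (5/8)·10²/2)/50000 = -1/4000 m
Superposition: y = Σ y_i = -1903/12000 m ≈ -0.158583 m

y(10) = -1903/12000 m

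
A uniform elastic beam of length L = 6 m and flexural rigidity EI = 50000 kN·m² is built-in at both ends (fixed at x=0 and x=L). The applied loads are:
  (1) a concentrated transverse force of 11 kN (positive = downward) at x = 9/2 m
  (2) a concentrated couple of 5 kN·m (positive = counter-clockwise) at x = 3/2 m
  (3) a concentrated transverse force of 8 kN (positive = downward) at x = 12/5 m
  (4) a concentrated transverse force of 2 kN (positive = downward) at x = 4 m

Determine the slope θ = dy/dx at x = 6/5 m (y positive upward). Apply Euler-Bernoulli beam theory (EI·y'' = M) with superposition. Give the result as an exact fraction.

θ(6/5) = -444769/3750000000 rad

Load 1 — point force P=11 kN at a=9/2 m (b=L-a=3/2):
  θ_1 = -Pb²x(2aL-(3a+b)x)/(2L³EI)  [x≤a] = -11·(3/2)²·(6/5)·(2·(9/2)·6-(3·(9/2)+(3/2))·(6/5))/(2·6³·50000) = -99/2000000 rad
Load 2 — applied couple M₀=5 kN·m at a=3/2 m (b=L-a=9/2):
  θ_2 = (R_Ax²/2 - M_Ax)/EI  [x≤a] with R_A=15/16, M_A=-15/16 = ((15/16)·(6/5)²/2 - (-15/16)·(6/5))/50000 = 9/250000 rad
Load 3 — point force P=8 kN at a=12/5 m (b=L-a=18/5):
  θ_3 = -Pb²x(2aL-(3a+b)x)/(2L³EI)  [x≤a] = -8·(18/5)²·(6/5)·(2·(12/5)·6-(3·(12/5)+(18/5))·(6/5))/(2·6³·50000) = -891/9765625 rad
Load 4 — point force P=2 kN at a=4 m (b=L-a=2):
  θ_4 = -Pb²x(2aL-(3a+b)x)/(2L³EI)  [x≤a] = -2·2²·(6/5)·(2·4·6-(3·4+2)·(6/5))/(2·6³·50000) = -13/937500 rad
Superposition: θ = Σ θ_i = -444769/3750000000 rad ≈ -0.000119 rad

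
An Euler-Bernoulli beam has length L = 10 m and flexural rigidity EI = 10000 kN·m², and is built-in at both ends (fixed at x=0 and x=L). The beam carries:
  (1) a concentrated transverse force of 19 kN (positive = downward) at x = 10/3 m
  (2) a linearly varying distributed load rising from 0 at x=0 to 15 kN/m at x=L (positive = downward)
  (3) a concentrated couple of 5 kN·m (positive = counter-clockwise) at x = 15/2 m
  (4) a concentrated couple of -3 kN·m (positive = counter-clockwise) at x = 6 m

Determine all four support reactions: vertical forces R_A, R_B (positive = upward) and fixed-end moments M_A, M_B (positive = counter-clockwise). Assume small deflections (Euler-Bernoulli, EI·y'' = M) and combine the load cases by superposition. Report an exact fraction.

R_A = 1982047/54000 kN, M_A = 850507/10800 kN·m, R_B = 3093953/54000 kN, M_B = -976013/10800 kN·m

Load 1 — point force P=19 kN at a=10/3 m (b=L-a=20/3):
  R_A = Pb²(3a+b)/L³ = 19·(20/3)²·(3·(10/3)+(20/3))/10³ = 380/27 kN
  M_A = Pab²/L² = 19·(10/3)·(20/3)²/10² = 760/27 kN·m
  R_B = Pa²(a+3b)/L³ = 19·(10/3)²·((10/3)+3·(20/3))/10³ = 133/27 kN
  M_B = -Pa²b/L² = -19·(10/3)²·(20/3)/10² = -380/27 kN·m
Load 2 — triangular load w₀=15 kN/m (0→w₀ over full span):
  R_A = 3w₀L/20 = 3·15·10/20 = 45/2 kN
  M_A = w₀L²/30 = 15·10²/30 = 50 kN·m
  R_B = 7w₀L/20 = 7·15·10/20 = 105/2 kN
  M_B = -w₀L²/20 = -15·10²/20 = -75 kN·m
Load 3 — applied couple M₀=5 kN·m at a=15/2 m (b=L-a=5/2):
  R_A = 6M₀ab/L³ = 6·5·(15/2)·(5/2)/10³ = 9/16 kN
  M_A = M₀b(2a-b)/L² = 5·(5/2)·(2·(15/2)-(5/2))/10² = 25/16 kN·m
  R_B = -6M₀ab/L³ = -6·5·(15/2)·(5/2)/10³ = -9/16 kN
  M_B = M₀a(2b-a)/L² = 5·(15/2)·(2·(5/2)-(15/2))/10² = -15/16 kN·m
Load 4 — applied couple M₀=-3 kN·m at a=6 m (b=L-a=4):
  R_A = 6M₀ab/L³ = 6·(-3)·6·4/10³ = -54/125 kN
  M_A = M₀b(2a-b)/L² = (-3)·4·(2·6-4)/10² = -24/25 kN·m
  R_B = -6M₀ab/L³ = -6·(-3)·6·4/10³ = 54/125 kN
  M_B = M₀a(2b-a)/L² = (-3)·6·(2·4-6)/10² = -9/25 kN·m
Superposition: R_A = 1982047/54000 kN, M_A = 850507/10800 kN·m, R_B = 3093953/54000 kN, M_B = -976013/10800 kN·m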